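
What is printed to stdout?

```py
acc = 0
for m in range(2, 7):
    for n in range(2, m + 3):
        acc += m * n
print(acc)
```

485

m=2,n=2: acc = 0+4 = 4
m=2,n=3: acc = 4+6 = 10
m=2,n=4: acc = 10+8 = 18
m=3,n=2: acc = 18+6 = 24
m=3,n=3: acc = 24+9 = 33
m=3,n=4: acc = 33+12 = 45
m=3,n=5: acc = 45+15 = 60
m=4,n=2: acc = 60+8 = 68
m=4,n=3: acc = 68+12 = 80
m=4,n=4: acc = 80+16 = 96
m=4,n=5: acc = 96+20 = 116
m=4,n=6: acc = 116+24 = 140
m=5,n=2: acc = 140+10 = 150
m=5,n=3: acc = 150+15 = 165
m=5,n=4: acc = 165+20 = 185
m=5,n=5: acc = 185+25 = 210
m=5,n=6: acc = 210+30 = 240
m=5,n=7: acc = 240+35 = 275
m=6,n=2: acc = 275+12 = 287
m=6,n=3: acc = 287+18 = 305
m=6,n=4: acc = 305+24 = 329
m=6,n=5: acc = 329+30 = 359
m=6,n=6: acc = 359+36 = 395
m=6,n=7: acc = 395+42 = 437
m=6,n=8: acc = 437+48 = 485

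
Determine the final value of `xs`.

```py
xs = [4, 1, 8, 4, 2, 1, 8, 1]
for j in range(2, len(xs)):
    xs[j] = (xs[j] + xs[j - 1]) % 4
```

j=2: xs[2] = (8+1)%4 = 1 → [4, 1, 1, 4, 2, 1, 8, 1]
j=3: xs[3] = (4+1)%4 = 1 → [4, 1, 1, 1, 2, 1, 8, 1]
j=4: xs[4] = (2+1)%4 = 3 → [4, 1, 1, 1, 3, 1, 8, 1]
j=5: xs[5] = (1+3)%4 = 0 → [4, 1, 1, 1, 3, 0, 8, 1]
j=6: xs[6] = (8+0)%4 = 0 → [4, 1, 1, 1, 3, 0, 0, 1]
j=7: xs[7] = (1+0)%4 = 1 → [4, 1, 1, 1, 3, 0, 0, 1]

[4, 1, 1, 1, 3, 0, 0, 1]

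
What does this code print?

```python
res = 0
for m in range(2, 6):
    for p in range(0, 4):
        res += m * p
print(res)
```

84

m=2,p=0: res = 0+0 = 0
m=2,p=1: res = 0+2 = 2
m=2,p=2: res = 2+4 = 6
m=2,p=3: res = 6+6 = 12
m=3,p=0: res = 12+0 = 12
m=3,p=1: res = 12+3 = 15
m=3,p=2: res = 15+6 = 21
m=3,p=3: res = 21+9 = 30
m=4,p=0: res = 30+0 = 30
m=4,p=1: res = 30+4 = 34
m=4,p=2: res = 34+8 = 42
m=4,p=3: res = 42+12 = 54
m=5,p=0: res = 54+0 = 54
m=5,p=1: res = 54+5 = 59
m=5,p=2: res = 59+10 = 69
m=5,p=3: res = 69+15 = 84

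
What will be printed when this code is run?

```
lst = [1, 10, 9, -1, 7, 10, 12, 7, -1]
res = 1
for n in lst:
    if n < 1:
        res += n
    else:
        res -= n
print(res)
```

-57

n=1: not <1, res = 1-1 = 0
n=10: not <1, res = 0-10 = -10
n=9: not <1, res = (-10)-9 = -19
n=-1: <1, res = (-19)+(-1) = -20
n=7: not <1, res = (-20)-7 = -27
n=10: not <1, res = (-27)-10 = -37
n=12: not <1, res = (-37)-12 = -49
n=7: not <1, res = (-49)-7 = -56
n=-1: <1, res = (-56)+(-1) = -57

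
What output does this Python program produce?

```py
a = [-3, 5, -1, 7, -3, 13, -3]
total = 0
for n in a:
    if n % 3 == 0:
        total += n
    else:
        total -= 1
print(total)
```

n=-3: %3==0, total = 0+(-3) = -3
n=5: not %3==0, total = (-3)-1 = -4
n=-1: not %3==0, total = (-4)-1 = -5
n=7: not %3==0, total = (-5)-1 = -6
n=-3: %3==0, total = (-6)+(-3) = -9
n=13: not %3==0, total = (-9)-1 = -10
n=-3: %3==0, total = (-10)+(-3) = -13

-13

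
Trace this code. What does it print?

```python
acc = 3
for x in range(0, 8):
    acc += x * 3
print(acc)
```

x=0: acc = 3+0*3 = 3
x=1: acc = 3+1*3 = 6
x=2: acc = 6+2*3 = 12
x=3: acc = 12+3*3 = 21
x=4: acc = 21+4*3 = 33
x=5: acc = 33+5*3 = 48
x=6: acc = 48+6*3 = 66
x=7: acc = 66+7*3 = 87

87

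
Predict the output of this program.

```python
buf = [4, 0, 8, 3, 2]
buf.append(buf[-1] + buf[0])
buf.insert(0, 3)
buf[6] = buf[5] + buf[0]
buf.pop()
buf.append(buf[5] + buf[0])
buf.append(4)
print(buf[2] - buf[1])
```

append buf[-1]+buf[0] = 2+4 = 6 → [4, 0, 8, 3, 2, 6]
insert 3 at 0 → [3, 4, 0, 8, 3, 2, 6]
buf[6] = buf[5]+buf[0] = 2+3 = 5 → [3, 4, 0, 8, 3, 2, 5]
pop() removes 5 → [3, 4, 0, 8, 3, 2]
append buf[5]+buf[0] = 2+3 = 5 → [3, 4, 0, 8, 3, 2, 5]
append 4 → [3, 4, 0, 8, 3, 2, 5, 4]
buf[2]-buf[1] = 0-4 = -4

-4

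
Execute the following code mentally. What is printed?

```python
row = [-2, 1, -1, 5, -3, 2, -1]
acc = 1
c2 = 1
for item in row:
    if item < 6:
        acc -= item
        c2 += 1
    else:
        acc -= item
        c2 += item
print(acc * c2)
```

0

item=-2: <6, acc = 1-(-2) = 3; c2=2
item=1: <6, acc = 3-1 = 2; c2=3
item=-1: <6, acc = 2-(-1) = 3; c2=4
item=5: <6, acc = 3-5 = -2; c2=5
item=-3: <6, acc = (-2)-(-3) = 1; c2=6
item=2: <6, acc = 1-2 = -1; c2=7
item=-1: <6, acc = (-1)-(-1) = 0; c2=8
acc*c2 = 0*8 = 0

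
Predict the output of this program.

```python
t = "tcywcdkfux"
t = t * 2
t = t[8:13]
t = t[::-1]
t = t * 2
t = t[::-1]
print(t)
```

repeat ×2 → 'tcywcdkfuxtcywcdkfux'
slice [8:13] → 'uxtcy'
reverse → 'yctxu'
repeat ×2 → 'yctxuyctxu'
reverse → 'uxtcyuxtcy'

uxtcyuxtcy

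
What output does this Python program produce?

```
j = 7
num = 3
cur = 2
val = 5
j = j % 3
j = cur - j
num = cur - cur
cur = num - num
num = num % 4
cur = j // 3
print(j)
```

1

j = 7%3 = 1
j = 2-1 = 1
num = 2-2 = 0
cur = 0-0 = 0
num = 0%4 = 0
cur = 1//3 = 0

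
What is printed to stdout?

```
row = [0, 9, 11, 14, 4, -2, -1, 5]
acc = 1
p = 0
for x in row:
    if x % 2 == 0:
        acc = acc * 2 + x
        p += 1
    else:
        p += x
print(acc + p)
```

x=0: even, acc = 1*2+0 = 2; p=1
x=9: not even; p=10
x=11: not even; p=21
x=14: even, acc = 2*2+14 = 18; p=22
x=4: even, acc = 18*2+4 = 40; p=23
x=-2: even, acc = 40*2+(-2) = 78; p=24
x=-1: not even; p=23
x=5: not even; p=28
acc+p = 78+28 = 106

106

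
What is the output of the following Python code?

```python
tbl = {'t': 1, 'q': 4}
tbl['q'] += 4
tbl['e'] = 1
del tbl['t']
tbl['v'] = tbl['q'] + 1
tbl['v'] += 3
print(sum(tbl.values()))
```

21

tbl['q'] = 4+4 = 8 → {'t': 1, 'q': 8}
tbl['e'] = 1 → {'t': 1, 'q': 8, 'e': 1}
del 't' → {'q': 8, 'e': 1}
tbl['v'] = tbl['q']+1 = 9 → {'q': 8, 'e': 1, 'v': 9}
tbl['v'] = 9+3 = 12 → {'q': 8, 'e': 1, 'v': 12}
sum of values = 21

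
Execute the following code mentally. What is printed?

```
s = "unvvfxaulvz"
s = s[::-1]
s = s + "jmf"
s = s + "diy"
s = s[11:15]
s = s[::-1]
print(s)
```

dfmj

reverse → 'zvluaxfvvnu'
+ 'jmf' → 'zvluaxfvvnujmf'
+ 'diy' → 'zvluaxfvvnujmfdiy'
slice [11:15] → 'jmfd'
reverse → 'dfmj'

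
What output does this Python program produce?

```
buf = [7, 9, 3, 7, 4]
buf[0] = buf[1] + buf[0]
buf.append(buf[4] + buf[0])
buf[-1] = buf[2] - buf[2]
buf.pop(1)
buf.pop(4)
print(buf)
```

[16, 3, 7, 4]

buf[0] = buf[1]+buf[0] = 9+7 = 16 → [16, 9, 3, 7, 4]
append buf[4]+buf[0] = 4+16 = 20 → [16, 9, 3, 7, 4, 20]
buf[-1] = buf[2]-buf[2] = 3-3 = 0 → [16, 9, 3, 7, 4, 0]
pop(1) removes 9 → [16, 3, 7, 4, 0]
pop(4) removes 0 → [16, 3, 7, 4]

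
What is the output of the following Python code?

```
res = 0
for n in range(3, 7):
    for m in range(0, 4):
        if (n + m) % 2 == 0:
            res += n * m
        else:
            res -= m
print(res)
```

n=3,m=0: odd sum, res = 0-0 = 0
n=3,m=1: even sum, res = 0+3 = 3
n=3,m=2: odd sum, res = 3-2 = 1
n=3,m=3: even sum, res = 1+9 = 10
n=4,m=0: even sum, res = 10+0 = 10
n=4,m=1: odd sum, res = 10-1 = 9
n=4,m=2: even sum, res = 9+8 = 17
n=4,m=3: odd sum, res = 17-3 = 14
n=5,m=0: odd sum, res = 14-0 = 14
n=5,m=1: even sum, res = 14+5 = 19
n=5,m=2: odd sum, res = 19-2 = 17
n=5,m=3: even sum, res = 17+15 = 32
n=6,m=0: even sum, res = 32+0 = 32
n=6,m=1: odd sum, res = 32-1 = 31
n=6,m=2: even sum, res = 31+12 = 43
n=6,m=3: odd sum, res = 43-3 = 40

40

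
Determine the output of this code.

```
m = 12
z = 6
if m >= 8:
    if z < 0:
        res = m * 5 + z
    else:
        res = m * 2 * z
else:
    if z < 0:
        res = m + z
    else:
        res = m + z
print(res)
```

144

m=12, z=6
m >= 8 is True; z < 0 is False
→ res = m * 2 * z = 144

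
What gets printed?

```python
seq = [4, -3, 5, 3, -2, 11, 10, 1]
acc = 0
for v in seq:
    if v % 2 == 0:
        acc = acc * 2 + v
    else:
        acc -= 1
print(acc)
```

v=4: even, acc = 0*2+4 = 4
v=-3: not even, acc = 4-1 = 3
v=5: not even, acc = 3-1 = 2
v=3: not even, acc = 2-1 = 1
v=-2: even, acc = 1*2+(-2) = 0
v=11: not even, acc = 0-1 = -1
v=10: even, acc = (-1)*2+10 = 8
v=1: not even, acc = 8-1 = 7

7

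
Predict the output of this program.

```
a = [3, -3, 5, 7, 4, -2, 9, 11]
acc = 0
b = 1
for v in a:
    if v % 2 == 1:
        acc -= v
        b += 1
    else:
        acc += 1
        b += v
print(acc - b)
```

-39

v=3: odd, acc = 0-3 = -3; b=2
v=-3: odd, acc = (-3)-(-3) = 0; b=3
v=5: odd, acc = 0-5 = -5; b=4
v=7: odd, acc = (-5)-7 = -12; b=5
v=4: not odd, acc = (-12)+1 = -11; b=9
v=-2: not odd, acc = (-11)+1 = -10; b=7
v=9: odd, acc = (-10)-9 = -19; b=8
v=11: odd, acc = (-19)-11 = -30; b=9
acc-b = (-30)-9 = -39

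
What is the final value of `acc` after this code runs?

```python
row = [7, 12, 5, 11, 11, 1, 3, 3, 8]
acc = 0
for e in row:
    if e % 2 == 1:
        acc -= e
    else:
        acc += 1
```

-39

e=7: odd, acc = 0-7 = -7
e=12: not odd, acc = (-7)+1 = -6
e=5: odd, acc = (-6)-5 = -11
e=11: odd, acc = (-11)-11 = -22
e=11: odd, acc = (-22)-11 = -33
e=1: odd, acc = (-33)-1 = -34
e=3: odd, acc = (-34)-3 = -37
e=3: odd, acc = (-37)-3 = -40
e=8: not odd, acc = (-40)+1 = -39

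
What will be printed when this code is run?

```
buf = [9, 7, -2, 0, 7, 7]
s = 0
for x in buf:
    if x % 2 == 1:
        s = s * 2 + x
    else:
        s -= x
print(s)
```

x=9: odd, s = 0*2+9 = 9
x=7: odd, s = 9*2+7 = 25
x=-2: not odd, s = 25-(-2) = 27
x=0: not odd, s = 27-0 = 27
x=7: odd, s = 27*2+7 = 61
x=7: odd, s = 61*2+7 = 129

129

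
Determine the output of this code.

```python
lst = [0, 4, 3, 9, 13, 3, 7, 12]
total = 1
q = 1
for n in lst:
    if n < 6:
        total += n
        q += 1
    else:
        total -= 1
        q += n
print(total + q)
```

53

n=0: <6, total = 1+0 = 1; q=2
n=4: <6, total = 1+4 = 5; q=3
n=3: <6, total = 5+3 = 8; q=4
n=9: not <6, total = 8-1 = 7; q=13
n=13: not <6, total = 7-1 = 6; q=26
n=3: <6, total = 6+3 = 9; q=27
n=7: not <6, total = 9-1 = 8; q=34
n=12: not <6, total = 8-1 = 7; q=46
total+q = 7+46 = 53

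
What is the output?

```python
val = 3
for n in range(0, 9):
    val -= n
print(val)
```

n=0: val = 3-0 = 3
n=1: val = 3-1 = 2
n=2: val = 2-2 = 0
n=3: val = 0-3 = -3
n=4: val = (-3)-4 = -7
n=5: val = (-7)-5 = -12
n=6: val = (-12)-6 = -18
n=7: val = (-18)-7 = -25
n=8: val = (-25)-8 = -33

-33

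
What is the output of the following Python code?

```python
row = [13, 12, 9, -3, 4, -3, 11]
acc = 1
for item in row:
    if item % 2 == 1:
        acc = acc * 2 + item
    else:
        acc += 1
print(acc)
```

325

item=13: odd, acc = 1*2+13 = 15
item=12: not odd, acc = 15+1 = 16
item=9: odd, acc = 16*2+9 = 41
item=-3: odd, acc = 41*2+(-3) = 79
item=4: not odd, acc = 79+1 = 80
item=-3: odd, acc = 80*2+(-3) = 157
item=11: odd, acc = 157*2+11 = 325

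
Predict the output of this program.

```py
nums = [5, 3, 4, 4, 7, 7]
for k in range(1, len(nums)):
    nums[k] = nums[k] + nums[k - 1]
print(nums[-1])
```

30

k=1: nums[1] = 3+5 = 8 → [5, 8, 4, 4, 7, 7]
k=2: nums[2] = 4+8 = 12 → [5, 8, 12, 4, 7, 7]
k=3: nums[3] = 4+12 = 16 → [5, 8, 12, 16, 7, 7]
k=4: nums[4] = 7+16 = 23 → [5, 8, 12, 16, 23, 7]
k=5: nums[5] = 7+23 = 30 → [5, 8, 12, 16, 23, 30]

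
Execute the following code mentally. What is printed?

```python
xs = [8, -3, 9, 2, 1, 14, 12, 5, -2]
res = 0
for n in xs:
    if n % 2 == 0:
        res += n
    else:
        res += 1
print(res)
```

38

n=8: even, res = 0+8 = 8
n=-3: not even, res = 8+1 = 9
n=9: not even, res = 9+1 = 10
n=2: even, res = 10+2 = 12
n=1: not even, res = 12+1 = 13
n=14: even, res = 13+14 = 27
n=12: even, res = 27+12 = 39
n=5: not even, res = 39+1 = 40
n=-2: even, res = 40+(-2) = 38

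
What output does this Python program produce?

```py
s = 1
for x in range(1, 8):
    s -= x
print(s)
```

x=1: s = 1-1 = 0
x=2: s = 0-2 = -2
x=3: s = (-2)-3 = -5
x=4: s = (-5)-4 = -9
x=5: s = (-9)-5 = -14
x=6: s = (-14)-6 = -20
x=7: s = (-20)-7 = -27

-27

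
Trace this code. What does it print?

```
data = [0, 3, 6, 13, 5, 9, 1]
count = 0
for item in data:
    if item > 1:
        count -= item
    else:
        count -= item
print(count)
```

-37

item=0: not >1, count = 0-0 = 0
item=3: >1, count = 0-3 = -3
item=6: >1, count = (-3)-6 = -9
item=13: >1, count = (-9)-13 = -22
item=5: >1, count = (-22)-5 = -27
item=9: >1, count = (-27)-9 = -36
item=1: not >1, count = (-36)-1 = -37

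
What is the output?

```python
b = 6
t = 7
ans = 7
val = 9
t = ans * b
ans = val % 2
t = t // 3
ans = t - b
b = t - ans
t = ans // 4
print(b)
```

t = 7*6 = 42
ans = 9%2 = 1
t = 42//3 = 14
ans = 14-6 = 8
b = 14-8 = 6
t = 8//4 = 2

6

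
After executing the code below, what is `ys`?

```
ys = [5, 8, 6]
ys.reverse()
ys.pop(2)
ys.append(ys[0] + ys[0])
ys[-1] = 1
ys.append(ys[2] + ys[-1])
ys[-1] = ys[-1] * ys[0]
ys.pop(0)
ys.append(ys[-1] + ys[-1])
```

[8, 1, 12, 24]

reverse → [6, 8, 5]
pop(2) removes 5 → [6, 8]
append ys[0]+ys[0] = 6+6 = 12 → [6, 8, 12]
ys[-1] = 1 → [6, 8, 1]
append ys[2]+ys[-1] = 1+1 = 2 → [6, 8, 1, 2]
ys[-1] = ys[-1]*ys[0] = 2*6 = 12 → [6, 8, 1, 12]
pop(0) removes 6 → [8, 1, 12]
append ys[-1]+ys[-1] = 12+12 = 24 → [8, 1, 12, 24]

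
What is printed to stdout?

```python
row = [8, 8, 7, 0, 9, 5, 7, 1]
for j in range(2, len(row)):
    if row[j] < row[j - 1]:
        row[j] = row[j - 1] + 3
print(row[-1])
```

26

j=2: 7<8, row[2] = 8+3 = 11 → [8, 8, 11, 0, 9, 5, 7, 1]
j=3: 0<11, row[3] = 11+3 = 14 → [8, 8, 11, 14, 9, 5, 7, 1]
j=4: 9<14, row[4] = 14+3 = 17 → [8, 8, 11, 14, 17, 5, 7, 1]
j=5: 5<17, row[5] = 17+3 = 20 → [8, 8, 11, 14, 17, 20, 7, 1]
j=6: 7<20, row[6] = 20+3 = 23 → [8, 8, 11, 14, 17, 20, 23, 1]
j=7: 1<23, row[7] = 23+3 = 26 → [8, 8, 11, 14, 17, 20, 23, 26]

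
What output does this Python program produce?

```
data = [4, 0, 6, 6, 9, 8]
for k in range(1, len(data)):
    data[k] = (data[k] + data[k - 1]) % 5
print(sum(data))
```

12

k=1: data[1] = (0+4)%5 = 4 → [4, 4, 6, 6, 9, 8]
k=2: data[2] = (6+4)%5 = 0 → [4, 4, 0, 6, 9, 8]
k=3: data[3] = (6+0)%5 = 1 → [4, 4, 0, 1, 9, 8]
k=4: data[4] = (9+1)%5 = 0 → [4, 4, 0, 1, 0, 8]
k=5: data[5] = (8+0)%5 = 3 → [4, 4, 0, 1, 0, 3]
sum = 12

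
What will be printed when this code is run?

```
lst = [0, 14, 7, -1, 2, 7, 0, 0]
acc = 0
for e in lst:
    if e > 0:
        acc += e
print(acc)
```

30

e=0: not >0
e=14: >0, acc = 0+14 = 14
e=7: >0, acc = 14+7 = 21
e=-1: not >0
e=2: >0, acc = 21+2 = 23
e=7: >0, acc = 23+7 = 30
e=0: not >0
e=0: not >0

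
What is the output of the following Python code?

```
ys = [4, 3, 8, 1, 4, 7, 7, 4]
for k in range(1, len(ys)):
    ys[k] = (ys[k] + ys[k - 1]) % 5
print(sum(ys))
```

k=1: ys[1] = (3+4)%5 = 2 → [4, 2, 8, 1, 4, 7, 7, 4]
k=2: ys[2] = (8+2)%5 = 0 → [4, 2, 0, 1, 4, 7, 7, 4]
k=3: ys[3] = (1+0)%5 = 1 → [4, 2, 0, 1, 4, 7, 7, 4]
k=4: ys[4] = (4+1)%5 = 0 → [4, 2, 0, 1, 0, 7, 7, 4]
k=5: ys[5] = (7+0)%5 = 2 → [4, 2, 0, 1, 0, 2, 7, 4]
k=6: ys[6] = (7+2)%5 = 4 → [4, 2, 0, 1, 0, 2, 4, 4]
k=7: ys[7] = (4+4)%5 = 3 → [4, 2, 0, 1, 0, 2, 4, 3]
sum = 16

16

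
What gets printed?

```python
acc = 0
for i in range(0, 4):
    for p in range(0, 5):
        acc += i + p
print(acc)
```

70

i=0,p=0: acc = 0+0 = 0
i=0,p=1: acc = 0+1 = 1
i=0,p=2: acc = 1+2 = 3
i=0,p=3: acc = 3+3 = 6
i=0,p=4: acc = 6+4 = 10
i=1,p=0: acc = 10+1 = 11
i=1,p=1: acc = 11+2 = 13
i=1,p=2: acc = 13+3 = 16
i=1,p=3: acc = 16+4 = 20
i=1,p=4: acc = 20+5 = 25
i=2,p=0: acc = 25+2 = 27
i=2,p=1: acc = 27+3 = 30
i=2,p=2: acc = 30+4 = 34
i=2,p=3: acc = 34+5 = 39
i=2,p=4: acc = 39+6 = 45
i=3,p=0: acc = 45+3 = 48
i=3,p=1: acc = 48+4 = 52
i=3,p=2: acc = 52+5 = 57
i=3,p=3: acc = 57+6 = 63
i=3,p=4: acc = 63+7 = 70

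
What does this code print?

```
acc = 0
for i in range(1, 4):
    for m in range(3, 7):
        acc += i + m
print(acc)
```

i=1,m=3: acc = 0+4 = 4
i=1,m=4: acc = 4+5 = 9
i=1,m=5: acc = 9+6 = 15
i=1,m=6: acc = 15+7 = 22
i=2,m=3: acc = 22+5 = 27
i=2,m=4: acc = 27+6 = 33
i=2,m=5: acc = 33+7 = 40
i=2,m=6: acc = 40+8 = 48
i=3,m=3: acc = 48+6 = 54
i=3,m=4: acc = 54+7 = 61
i=3,m=5: acc = 61+8 = 69
i=3,m=6: acc = 69+9 = 78

78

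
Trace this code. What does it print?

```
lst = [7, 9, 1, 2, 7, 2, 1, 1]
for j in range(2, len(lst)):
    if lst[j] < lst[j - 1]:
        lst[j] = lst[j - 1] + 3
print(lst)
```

j=2: 1<9, lst[2] = 9+3 = 12 → [7, 9, 12, 2, 7, 2, 1, 1]
j=3: 2<12, lst[3] = 12+3 = 15 → [7, 9, 12, 15, 7, 2, 1, 1]
j=4: 7<15, lst[4] = 15+3 = 18 → [7, 9, 12, 15, 18, 2, 1, 1]
j=5: 2<18, lst[5] = 18+3 = 21 → [7, 9, 12, 15, 18, 21, 1, 1]
j=6: 1<21, lst[6] = 21+3 = 24 → [7, 9, 12, 15, 18, 21, 24, 1]
j=7: 1<24, lst[7] = 24+3 = 27 → [7, 9, 12, 15, 18, 21, 24, 27]

[7, 9, 12, 15, 18, 21, 24, 27]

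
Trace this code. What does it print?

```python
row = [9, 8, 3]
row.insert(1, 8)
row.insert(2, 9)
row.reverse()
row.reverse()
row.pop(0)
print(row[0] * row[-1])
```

insert 8 at 1 → [9, 8, 8, 3]
insert 9 at 2 → [9, 8, 9, 8, 3]
reverse → [3, 8, 9, 8, 9]
reverse → [9, 8, 9, 8, 3]
pop(0) removes 9 → [8, 9, 8, 3]
row[0]*row[-1] = 8*3 = 24

24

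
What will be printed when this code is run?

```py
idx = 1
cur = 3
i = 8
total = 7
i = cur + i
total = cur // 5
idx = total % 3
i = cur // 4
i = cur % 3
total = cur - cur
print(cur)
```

i = 3+8 = 11
total = 3//5 = 0
idx = 0%3 = 0
i = 3//4 = 0
i = 3%3 = 0
total = 3-3 = 0

3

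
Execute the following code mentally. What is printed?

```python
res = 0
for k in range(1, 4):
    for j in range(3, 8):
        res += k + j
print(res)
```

k=1,j=3: res = 0+4 = 4
k=1,j=4: res = 4+5 = 9
k=1,j=5: res = 9+6 = 15
k=1,j=6: res = 15+7 = 22
k=1,j=7: res = 22+8 = 30
k=2,j=3: res = 30+5 = 35
k=2,j=4: res = 35+6 = 41
k=2,j=5: res = 41+7 = 48
k=2,j=6: res = 48+8 = 56
k=2,j=7: res = 56+9 = 65
k=3,j=3: res = 65+6 = 71
k=3,j=4: res = 71+7 = 78
k=3,j=5: res = 78+8 = 86
k=3,j=6: res = 86+9 = 95
k=3,j=7: res = 95+10 = 105

105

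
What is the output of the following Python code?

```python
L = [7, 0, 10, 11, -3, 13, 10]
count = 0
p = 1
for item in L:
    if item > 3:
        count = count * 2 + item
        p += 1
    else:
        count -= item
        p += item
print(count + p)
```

287

item=7: >3, count = 0*2+7 = 7; p=2
item=0: not >3, count = 7-0 = 7; p=2
item=10: >3, count = 7*2+10 = 24; p=3
item=11: >3, count = 24*2+11 = 59; p=4
item=-3: not >3, count = 59-(-3) = 62; p=1
item=13: >3, count = 62*2+13 = 137; p=2
item=10: >3, count = 137*2+10 = 284; p=3
count+p = 284+3 = 287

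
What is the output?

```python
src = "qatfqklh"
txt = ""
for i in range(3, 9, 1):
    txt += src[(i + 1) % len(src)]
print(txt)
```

i=3: add src[4]='q' → 'q'
i=4: add src[5]='k' → 'qk'
i=5: add src[6]='l' → 'qkl'
i=6: add src[7]='h' → 'qklh'
i=7: add src[0]='q' → 'qklhq'
i=8: add src[1]='a' → 'qklhqa'

qklhqa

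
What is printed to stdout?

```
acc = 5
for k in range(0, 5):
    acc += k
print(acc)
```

k=0: acc = 5+0 = 5
k=1: acc = 5+1 = 6
k=2: acc = 6+2 = 8
k=3: acc = 8+3 = 11
k=4: acc = 11+4 = 15

15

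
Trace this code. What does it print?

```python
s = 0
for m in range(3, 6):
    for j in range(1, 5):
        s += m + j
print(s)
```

78

m=3,j=1: s = 0+4 = 4
m=3,j=2: s = 4+5 = 9
m=3,j=3: s = 9+6 = 15
m=3,j=4: s = 15+7 = 22
m=4,j=1: s = 22+5 = 27
m=4,j=2: s = 27+6 = 33
m=4,j=3: s = 33+7 = 40
m=4,j=4: s = 40+8 = 48
m=5,j=1: s = 48+6 = 54
m=5,j=2: s = 54+7 = 61
m=5,j=3: s = 61+8 = 69
m=5,j=4: s = 69+9 = 78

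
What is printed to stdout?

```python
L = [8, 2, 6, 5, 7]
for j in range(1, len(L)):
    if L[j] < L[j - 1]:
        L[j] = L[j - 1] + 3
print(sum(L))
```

j=1: 2<8, L[1] = 8+3 = 11 → [8, 11, 6, 5, 7]
j=2: 6<11, L[2] = 11+3 = 14 → [8, 11, 14, 5, 7]
j=3: 5<14, L[3] = 14+3 = 17 → [8, 11, 14, 17, 7]
j=4: 7<17, L[4] = 17+3 = 20 → [8, 11, 14, 17, 20]
sum = 70

70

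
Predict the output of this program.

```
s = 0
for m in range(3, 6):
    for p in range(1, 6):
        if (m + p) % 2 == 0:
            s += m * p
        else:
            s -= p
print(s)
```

75

m=3,p=1: even sum, s = 0+3 = 3
m=3,p=2: odd sum, s = 3-2 = 1
m=3,p=3: even sum, s = 1+9 = 10
m=3,p=4: odd sum, s = 10-4 = 6
m=3,p=5: even sum, s = 6+15 = 21
m=4,p=1: odd sum, s = 21-1 = 20
m=4,p=2: even sum, s = 20+8 = 28
m=4,p=3: odd sum, s = 28-3 = 25
m=4,p=4: even sum, s = 25+16 = 41
m=4,p=5: odd sum, s = 41-5 = 36
m=5,p=1: even sum, s = 36+5 = 41
m=5,p=2: odd sum, s = 41-2 = 39
m=5,p=3: even sum, s = 39+15 = 54
m=5,p=4: odd sum, s = 54-4 = 50
m=5,p=5: even sum, s = 50+25 = 75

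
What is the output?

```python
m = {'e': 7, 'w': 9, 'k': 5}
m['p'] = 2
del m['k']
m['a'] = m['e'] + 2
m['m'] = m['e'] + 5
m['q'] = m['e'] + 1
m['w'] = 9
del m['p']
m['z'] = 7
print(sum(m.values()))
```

52

m['p'] = 2 → {'e': 7, 'w': 9, 'k': 5, 'p': 2}
del 'k' → {'e': 7, 'w': 9, 'p': 2}
m['a'] = m['e']+2 = 9 → {'e': 7, 'w': 9, 'p': 2, 'a': 9}
m['m'] = m['e']+5 = 12 → {'e': 7, 'w': 9, 'p': 2, 'a': 9, 'm': 12}
m['q'] = m['e']+1 = 8 → {'e': 7, 'w': 9, 'p': 2, 'a': 9, 'm': 12, 'q': 8}
m['w'] = 9 → {'e': 7, 'w': 9, 'p': 2, 'a': 9, 'm': 12, 'q': 8}
del 'p' → {'e': 7, 'w': 9, 'a': 9, 'm': 12, 'q': 8}
m['z'] = 7 → {'e': 7, 'w': 9, 'a': 9, 'm': 12, 'q': 8, 'z': 7}
sum of values = 52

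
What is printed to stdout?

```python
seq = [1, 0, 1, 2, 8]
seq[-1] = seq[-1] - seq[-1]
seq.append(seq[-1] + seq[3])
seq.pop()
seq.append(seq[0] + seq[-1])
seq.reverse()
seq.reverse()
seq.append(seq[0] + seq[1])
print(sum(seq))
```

seq[-1] = seq[-1]-seq[-1] = 8-8 = 0 → [1, 0, 1, 2, 0]
append seq[-1]+seq[3] = 0+2 = 2 → [1, 0, 1, 2, 0, 2]
pop() removes 2 → [1, 0, 1, 2, 0]
append seq[0]+seq[-1] = 1+0 = 1 → [1, 0, 1, 2, 0, 1]
reverse → [1, 0, 2, 1, 0, 1]
reverse → [1, 0, 1, 2, 0, 1]
append seq[0]+seq[1] = 1+0 = 1 → [1, 0, 1, 2, 0, 1, 1]
sum = 6

6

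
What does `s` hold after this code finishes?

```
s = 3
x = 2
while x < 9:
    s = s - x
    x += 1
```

x=2: s = 3-2 = 1
x=3: s = 1-3 = -2
x=4: s = (-2)-4 = -6
x=5: s = (-6)-5 = -11
x=6: s = (-11)-6 = -17
x=7: s = (-17)-7 = -24
x=8: s = (-24)-8 = -32

-32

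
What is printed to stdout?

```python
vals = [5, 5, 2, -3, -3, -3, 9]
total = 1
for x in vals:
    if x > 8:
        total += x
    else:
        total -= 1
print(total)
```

x=5: not >8, total = 1-1 = 0
x=5: not >8, total = 0-1 = -1
x=2: not >8, total = (-1)-1 = -2
x=-3: not >8, total = (-2)-1 = -3
x=-3: not >8, total = (-3)-1 = -4
x=-3: not >8, total = (-4)-1 = -5
x=9: >8, total = (-5)+9 = 4

4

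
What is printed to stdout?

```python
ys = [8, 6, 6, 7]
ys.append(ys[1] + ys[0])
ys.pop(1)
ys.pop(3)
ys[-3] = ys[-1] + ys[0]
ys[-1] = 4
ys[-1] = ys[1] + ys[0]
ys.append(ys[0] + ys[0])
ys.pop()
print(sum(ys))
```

42

append ys[1]+ys[0] = 6+8 = 14 → [8, 6, 6, 7, 14]
pop(1) removes 6 → [8, 6, 7, 14]
pop(3) removes 14 → [8, 6, 7]
ys[-3] = ys[-1]+ys[0] = 7+8 = 15 → [15, 6, 7]
ys[-1] = 4 → [15, 6, 4]
ys[-1] = ys[1]+ys[0] = 6+15 = 21 → [15, 6, 21]
append ys[0]+ys[0] = 15+15 = 30 → [15, 6, 21, 30]
pop() removes 30 → [15, 6, 21]
sum = 42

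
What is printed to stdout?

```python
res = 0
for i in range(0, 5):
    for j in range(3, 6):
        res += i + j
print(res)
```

90

i=0,j=3: res = 0+3 = 3
i=0,j=4: res = 3+4 = 7
i=0,j=5: res = 7+5 = 12
i=1,j=3: res = 12+4 = 16
i=1,j=4: res = 16+5 = 21
i=1,j=5: res = 21+6 = 27
i=2,j=3: res = 27+5 = 32
i=2,j=4: res = 32+6 = 38
i=2,j=5: res = 38+7 = 45
i=3,j=3: res = 45+6 = 51
i=3,j=4: res = 51+7 = 58
i=3,j=5: res = 58+8 = 66
i=4,j=3: res = 66+7 = 73
i=4,j=4: res = 73+8 = 81
i=4,j=5: res = 81+9 = 90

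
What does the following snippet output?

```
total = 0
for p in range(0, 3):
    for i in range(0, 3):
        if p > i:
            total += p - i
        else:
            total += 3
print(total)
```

p=0,i=0: not 0>0, total = 0+3 = 3
p=0,i=1: not 0>1, total = 3+3 = 6
p=0,i=2: not 0>2, total = 6+3 = 9
p=1,i=0: 1>0, total = 9+1 = 10
p=1,i=1: not 1>1, total = 10+3 = 13
p=1,i=2: not 1>2, total = 13+3 = 16
p=2,i=0: 2>0, total = 16+2 = 18
p=2,i=1: 2>1, total = 18+1 = 19
p=2,i=2: not 2>2, total = 19+3 = 22

22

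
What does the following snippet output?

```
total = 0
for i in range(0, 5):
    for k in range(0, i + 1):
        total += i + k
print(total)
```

60

i=0,k=0: total = 0+0 = 0
i=1,k=0: total = 0+1 = 1
i=1,k=1: total = 1+2 = 3
i=2,k=0: total = 3+2 = 5
i=2,k=1: total = 5+3 = 8
i=2,k=2: total = 8+4 = 12
i=3,k=0: total = 12+3 = 15
i=3,k=1: total = 15+4 = 19
i=3,k=2: total = 19+5 = 24
i=3,k=3: total = 24+6 = 30
i=4,k=0: total = 30+4 = 34
i=4,k=1: total = 34+5 = 39
i=4,k=2: total = 39+6 = 45
i=4,k=3: total = 45+7 = 52
i=4,k=4: total = 52+8 = 60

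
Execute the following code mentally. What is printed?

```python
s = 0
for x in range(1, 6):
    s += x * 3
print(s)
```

x=1: s = 0+1*3 = 3
x=2: s = 3+2*3 = 9
x=3: s = 9+3*3 = 18
x=4: s = 18+4*3 = 30
x=5: s = 30+5*3 = 45

45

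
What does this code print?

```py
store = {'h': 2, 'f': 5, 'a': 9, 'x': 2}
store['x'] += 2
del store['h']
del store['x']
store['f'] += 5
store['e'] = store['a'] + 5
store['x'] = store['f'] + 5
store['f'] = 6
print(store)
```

store['x'] = 2+2 = 4 → {'h': 2, 'f': 5, 'a': 9, 'x': 4}
del 'h' → {'f': 5, 'a': 9, 'x': 4}
del 'x' → {'f': 5, 'a': 9}
store['f'] = 5+5 = 10 → {'f': 10, 'a': 9}
store['e'] = store['a']+5 = 14 → {'f': 10, 'a': 9, 'e': 14}
store['x'] = store['f']+5 = 15 → {'f': 10, 'a': 9, 'e': 14, 'x': 15}
store['f'] = 6 → {'f': 6, 'a': 9, 'e': 14, 'x': 15}

{'f': 6, 'a': 9, 'e': 14, 'x': 15}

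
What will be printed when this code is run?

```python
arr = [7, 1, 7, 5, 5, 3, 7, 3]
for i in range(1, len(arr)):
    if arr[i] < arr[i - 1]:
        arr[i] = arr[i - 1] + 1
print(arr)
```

i=1: 1<7, arr[1] = 7+1 = 8 → [7, 8, 7, 5, 5, 3, 7, 3]
i=2: 7<8, arr[2] = 8+1 = 9 → [7, 8, 9, 5, 5, 3, 7, 3]
i=3: 5<9, arr[3] = 9+1 = 10 → [7, 8, 9, 10, 5, 3, 7, 3]
i=4: 5<10, arr[4] = 10+1 = 11 → [7, 8, 9, 10, 11, 3, 7, 3]
i=5: 3<11, arr[5] = 11+1 = 12 → [7, 8, 9, 10, 11, 12, 7, 3]
i=6: 7<12, arr[6] = 12+1 = 13 → [7, 8, 9, 10, 11, 12, 13, 3]
i=7: 3<13, arr[7] = 13+1 = 14 → [7, 8, 9, 10, 11, 12, 13, 14]

[7, 8, 9, 10, 11, 12, 13, 14]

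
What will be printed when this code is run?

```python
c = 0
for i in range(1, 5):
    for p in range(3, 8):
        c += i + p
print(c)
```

150

i=1,p=3: c = 0+4 = 4
i=1,p=4: c = 4+5 = 9
i=1,p=5: c = 9+6 = 15
i=1,p=6: c = 15+7 = 22
i=1,p=7: c = 22+8 = 30
i=2,p=3: c = 30+5 = 35
i=2,p=4: c = 35+6 = 41
i=2,p=5: c = 41+7 = 48
i=2,p=6: c = 48+8 = 56
i=2,p=7: c = 56+9 = 65
i=3,p=3: c = 65+6 = 71
i=3,p=4: c = 71+7 = 78
i=3,p=5: c = 78+8 = 86
i=3,p=6: c = 86+9 = 95
i=3,p=7: c = 95+10 = 105
i=4,p=3: c = 105+7 = 112
i=4,p=4: c = 112+8 = 120
i=4,p=5: c = 120+9 = 129
i=4,p=6: c = 129+10 = 139
i=4,p=7: c = 139+11 = 150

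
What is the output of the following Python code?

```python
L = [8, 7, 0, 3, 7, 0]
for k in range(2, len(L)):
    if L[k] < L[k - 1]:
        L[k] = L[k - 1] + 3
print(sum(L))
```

k=2: 0<7, L[2] = 7+3 = 10 → [8, 7, 10, 3, 7, 0]
k=3: 3<10, L[3] = 10+3 = 13 → [8, 7, 10, 13, 7, 0]
k=4: 7<13, L[4] = 13+3 = 16 → [8, 7, 10, 13, 16, 0]
k=5: 0<16, L[5] = 16+3 = 19 → [8, 7, 10, 13, 16, 19]
sum = 73

73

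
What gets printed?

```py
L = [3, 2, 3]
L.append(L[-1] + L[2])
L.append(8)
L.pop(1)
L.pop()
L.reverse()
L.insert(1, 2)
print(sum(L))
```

14

append L[-1]+L[2] = 3+3 = 6 → [3, 2, 3, 6]
append 8 → [3, 2, 3, 6, 8]
pop(1) removes 2 → [3, 3, 6, 8]
pop() removes 8 → [3, 3, 6]
reverse → [6, 3, 3]
insert 2 at 1 → [6, 2, 3, 3]
sum = 14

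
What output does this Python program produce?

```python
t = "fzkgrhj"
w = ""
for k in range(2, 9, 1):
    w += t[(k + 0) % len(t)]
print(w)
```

k=2: add t[2]='k' → 'k'
k=3: add t[3]='g' → 'kg'
k=4: add t[4]='r' → 'kgr'
k=5: add t[5]='h' → 'kgrh'
k=6: add t[6]='j' → 'kgrhj'
k=7: add t[0]='f' → 'kgrhjf'
k=8: add t[1]='z' → 'kgrhjfz'

kgrhjfz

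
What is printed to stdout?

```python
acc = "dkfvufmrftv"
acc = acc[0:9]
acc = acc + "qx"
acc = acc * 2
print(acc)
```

slice [0:9] → 'dkfvufmrf'
+ 'qx' → 'dkfvufmrfqx'
repeat ×2 → 'dkfvufmrfqxdkfvufmrfqx'

dkfvufmrfqxdkfvufmrfqx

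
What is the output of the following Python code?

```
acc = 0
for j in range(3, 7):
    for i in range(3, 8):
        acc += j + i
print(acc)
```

190

j=3,i=3: acc = 0+6 = 6
j=3,i=4: acc = 6+7 = 13
j=3,i=5: acc = 13+8 = 21
j=3,i=6: acc = 21+9 = 30
j=3,i=7: acc = 30+10 = 40
j=4,i=3: acc = 40+7 = 47
j=4,i=4: acc = 47+8 = 55
j=4,i=5: acc = 55+9 = 64
j=4,i=6: acc = 64+10 = 74
j=4,i=7: acc = 74+11 = 85
j=5,i=3: acc = 85+8 = 93
j=5,i=4: acc = 93+9 = 102
j=5,i=5: acc = 102+10 = 112
j=5,i=6: acc = 112+11 = 123
j=5,i=7: acc = 123+12 = 135
j=6,i=3: acc = 135+9 = 144
j=6,i=4: acc = 144+10 = 154
j=6,i=5: acc = 154+11 = 165
j=6,i=6: acc = 165+12 = 177
j=6,i=7: acc = 177+13 = 190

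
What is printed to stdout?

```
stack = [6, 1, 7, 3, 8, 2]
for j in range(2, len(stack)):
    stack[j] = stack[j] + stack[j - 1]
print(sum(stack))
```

66

j=2: stack[2] = 7+1 = 8 → [6, 1, 8, 3, 8, 2]
j=3: stack[3] = 3+8 = 11 → [6, 1, 8, 11, 8, 2]
j=4: stack[4] = 8+11 = 19 → [6, 1, 8, 11, 19, 2]
j=5: stack[5] = 2+19 = 21 → [6, 1, 8, 11, 19, 21]
sum = 66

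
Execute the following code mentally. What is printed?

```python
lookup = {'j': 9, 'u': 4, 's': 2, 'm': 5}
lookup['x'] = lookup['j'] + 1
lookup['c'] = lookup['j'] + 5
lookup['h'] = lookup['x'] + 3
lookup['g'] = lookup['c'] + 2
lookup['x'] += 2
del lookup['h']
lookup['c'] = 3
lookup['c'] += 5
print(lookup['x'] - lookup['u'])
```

8

lookup['x'] = lookup['j']+1 = 10 → {'j': 9, 'u': 4, 's': 2, 'm': 5, 'x': 10}
lookup['c'] = lookup['j']+5 = 14 → {'j': 9, 'u': 4, 's': 2, 'm': 5, 'x': 10, 'c': 14}
lookup['h'] = lookup['x']+3 = 13 → {'j': 9, 'u': 4, 's': 2, 'm': 5, 'x': 10, 'c': 14, 'h': 13}
lookup['g'] = lookup['c']+2 = 16 → {'j': 9, 'u': 4, 's': 2, 'm': 5, 'x': 10, 'c': 14, 'h': 13, 'g': 16}
lookup['x'] = 10+2 = 12 → {'j': 9, 'u': 4, 's': 2, 'm': 5, 'x': 12, 'c': 14, 'h': 13, 'g': 16}
del 'h' → {'j': 9, 'u': 4, 's': 2, 'm': 5, 'x': 12, 'c': 14, 'g': 16}
lookup['c'] = 3 → {'j': 9, 'u': 4, 's': 2, 'm': 5, 'x': 12, 'c': 3, 'g': 16}
lookup['c'] = 3+5 = 8 → {'j': 9, 'u': 4, 's': 2, 'm': 5, 'x': 12, 'c': 8, 'g': 16}
lookup['x']-lookup['u'] = 12-4 = 8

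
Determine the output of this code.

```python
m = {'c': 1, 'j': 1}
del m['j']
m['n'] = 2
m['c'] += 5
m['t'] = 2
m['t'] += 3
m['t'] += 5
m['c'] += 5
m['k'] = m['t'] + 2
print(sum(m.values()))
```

del 'j' → {'c': 1}
m['n'] = 2 → {'c': 1, 'n': 2}
m['c'] = 1+5 = 6 → {'c': 6, 'n': 2}
m['t'] = 2 → {'c': 6, 'n': 2, 't': 2}
m['t'] = 2+3 = 5 → {'c': 6, 'n': 2, 't': 5}
m['t'] = 5+5 = 10 → {'c': 6, 'n': 2, 't': 10}
m['c'] = 6+5 = 11 → {'c': 11, 'n': 2, 't': 10}
m['k'] = m['t']+2 = 12 → {'c': 11, 'n': 2, 't': 10, 'k': 12}
sum of values = 35

35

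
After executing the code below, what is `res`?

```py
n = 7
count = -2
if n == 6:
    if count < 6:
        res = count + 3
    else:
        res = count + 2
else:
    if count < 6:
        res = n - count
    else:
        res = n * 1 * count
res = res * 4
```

36

n=7, count=-2
n == 6 is False; count < 6 is True
→ res = n - count = 9
res = 9*4 = 36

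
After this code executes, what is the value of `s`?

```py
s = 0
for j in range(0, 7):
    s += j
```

j=0: s = 0+0 = 0
j=1: s = 0+1 = 1
j=2: s = 1+2 = 3
j=3: s = 3+3 = 6
j=4: s = 6+4 = 10
j=5: s = 10+5 = 15
j=6: s = 15+6 = 21

21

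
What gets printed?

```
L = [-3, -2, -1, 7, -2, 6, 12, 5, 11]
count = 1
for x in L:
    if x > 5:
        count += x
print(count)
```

x=-3: not >5
x=-2: not >5
x=-1: not >5
x=7: >5, count = 1+7 = 8
x=-2: not >5
x=6: >5, count = 8+6 = 14
x=12: >5, count = 14+12 = 26
x=5: not >5
x=11: >5, count = 26+11 = 37

37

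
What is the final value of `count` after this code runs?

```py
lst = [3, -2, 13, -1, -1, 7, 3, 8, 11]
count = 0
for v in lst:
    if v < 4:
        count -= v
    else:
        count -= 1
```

v=3: <4, count = 0-3 = -3
v=-2: <4, count = (-3)-(-2) = -1
v=13: not <4, count = (-1)-1 = -2
v=-1: <4, count = (-2)-(-1) = -1
v=-1: <4, count = (-1)-(-1) = 0
v=7: not <4, count = 0-1 = -1
v=3: <4, count = (-1)-3 = -4
v=8: not <4, count = (-4)-1 = -5
v=11: not <4, count = (-5)-1 = -6

-6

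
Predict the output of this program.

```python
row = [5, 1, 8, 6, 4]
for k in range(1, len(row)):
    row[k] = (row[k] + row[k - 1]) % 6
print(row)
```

[5, 0, 2, 2, 0]

k=1: row[1] = (1+5)%6 = 0 → [5, 0, 8, 6, 4]
k=2: row[2] = (8+0)%6 = 2 → [5, 0, 2, 6, 4]
k=3: row[3] = (6+2)%6 = 2 → [5, 0, 2, 2, 4]
k=4: row[4] = (4+2)%6 = 0 → [5, 0, 2, 2, 0]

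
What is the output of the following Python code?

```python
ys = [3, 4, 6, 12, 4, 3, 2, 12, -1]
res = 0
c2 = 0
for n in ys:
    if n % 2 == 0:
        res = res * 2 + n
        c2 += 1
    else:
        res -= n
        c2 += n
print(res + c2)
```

n=3: not even, res = 0-3 = -3; c2=3
n=4: even, res = (-3)*2+4 = -2; c2=4
n=6: even, res = (-2)*2+6 = 2; c2=5
n=12: even, res = 2*2+12 = 16; c2=6
n=4: even, res = 16*2+4 = 36; c2=7
n=3: not even, res = 36-3 = 33; c2=10
n=2: even, res = 33*2+2 = 68; c2=11
n=12: even, res = 68*2+12 = 148; c2=12
n=-1: not even, res = 148-(-1) = 149; c2=11
res+c2 = 149+11 = 160

160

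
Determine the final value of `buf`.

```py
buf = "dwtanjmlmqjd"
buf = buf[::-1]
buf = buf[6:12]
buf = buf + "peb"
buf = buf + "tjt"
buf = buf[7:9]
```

'eb'

reverse → 'djqmlmjnatwd'
slice [6:12] → 'jnatwd'
+ 'peb' → 'jnatwdpeb'
+ 'tjt' → 'jnatwdpebtjt'
slice [7:9] → 'eb'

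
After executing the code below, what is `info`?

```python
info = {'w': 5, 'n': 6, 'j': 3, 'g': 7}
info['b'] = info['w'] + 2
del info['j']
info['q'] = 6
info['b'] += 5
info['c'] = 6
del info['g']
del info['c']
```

info['b'] = info['w']+2 = 7 → {'w': 5, 'n': 6, 'j': 3, 'g': 7, 'b': 7}
del 'j' → {'w': 5, 'n': 6, 'g': 7, 'b': 7}
info['q'] = 6 → {'w': 5, 'n': 6, 'g': 7, 'b': 7, 'q': 6}
info['b'] = 7+5 = 12 → {'w': 5, 'n': 6, 'g': 7, 'b': 12, 'q': 6}
info['c'] = 6 → {'w': 5, 'n': 6, 'g': 7, 'b': 12, 'q': 6, 'c': 6}
del 'g' → {'w': 5, 'n': 6, 'b': 12, 'q': 6, 'c': 6}
del 'c' → {'w': 5, 'n': 6, 'b': 12, 'q': 6}

{'w': 5, 'n': 6, 'b': 12, 'q': 6}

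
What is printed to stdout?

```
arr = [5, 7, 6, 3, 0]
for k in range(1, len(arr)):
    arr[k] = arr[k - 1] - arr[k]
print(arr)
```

[5, -2, -8, -11, -11]

k=1: arr[1] = 5-7 = -2 → [5, -2, 6, 3, 0]
k=2: arr[2] = (-2)-6 = -8 → [5, -2, -8, 3, 0]
k=3: arr[3] = (-8)-3 = -11 → [5, -2, -8, -11, 0]
k=4: arr[4] = (-11)-0 = -11 → [5, -2, -8, -11, -11]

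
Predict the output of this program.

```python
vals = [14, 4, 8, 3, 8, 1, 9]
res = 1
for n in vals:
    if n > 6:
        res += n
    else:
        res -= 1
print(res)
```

n=14: >6, res = 1+14 = 15
n=4: not >6, res = 15-1 = 14
n=8: >6, res = 14+8 = 22
n=3: not >6, res = 22-1 = 21
n=8: >6, res = 21+8 = 29
n=1: not >6, res = 29-1 = 28
n=9: >6, res = 28+9 = 37

37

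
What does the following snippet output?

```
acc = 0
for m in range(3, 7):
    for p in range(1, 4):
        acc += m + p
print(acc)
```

m=3,p=1: acc = 0+4 = 4
m=3,p=2: acc = 4+5 = 9
m=3,p=3: acc = 9+6 = 15
m=4,p=1: acc = 15+5 = 20
m=4,p=2: acc = 20+6 = 26
m=4,p=3: acc = 26+7 = 33
m=5,p=1: acc = 33+6 = 39
m=5,p=2: acc = 39+7 = 46
m=5,p=3: acc = 46+8 = 54
m=6,p=1: acc = 54+7 = 61
m=6,p=2: acc = 61+8 = 69
m=6,p=3: acc = 69+9 = 78

78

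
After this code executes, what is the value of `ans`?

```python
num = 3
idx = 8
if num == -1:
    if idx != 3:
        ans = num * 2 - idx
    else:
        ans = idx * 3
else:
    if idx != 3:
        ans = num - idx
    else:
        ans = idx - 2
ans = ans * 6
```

num=3, idx=8
num == -1 is False; idx != 3 is True
→ ans = num - idx = -5
ans = (-5)*6 = -30

-30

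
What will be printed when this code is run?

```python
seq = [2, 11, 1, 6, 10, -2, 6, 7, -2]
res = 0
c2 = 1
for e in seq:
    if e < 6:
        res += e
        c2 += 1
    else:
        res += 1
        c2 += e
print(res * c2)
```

e=2: <6, res = 0+2 = 2; c2=2
e=11: not <6, res = 2+1 = 3; c2=13
e=1: <6, res = 3+1 = 4; c2=14
e=6: not <6, res = 4+1 = 5; c2=20
e=10: not <6, res = 5+1 = 6; c2=30
e=-2: <6, res = 6+(-2) = 4; c2=31
e=6: not <6, res = 4+1 = 5; c2=37
e=7: not <6, res = 5+1 = 6; c2=44
e=-2: <6, res = 6+(-2) = 4; c2=45
res*c2 = 4*45 = 180

180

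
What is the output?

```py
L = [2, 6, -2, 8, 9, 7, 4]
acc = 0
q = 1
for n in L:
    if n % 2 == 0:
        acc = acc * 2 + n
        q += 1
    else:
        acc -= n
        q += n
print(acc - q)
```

n=2: even, acc = 0*2+2 = 2; q=2
n=6: even, acc = 2*2+6 = 10; q=3
n=-2: even, acc = 10*2+(-2) = 18; q=4
n=8: even, acc = 18*2+8 = 44; q=5
n=9: not even, acc = 44-9 = 35; q=14
n=7: not even, acc = 35-7 = 28; q=21
n=4: even, acc = 28*2+4 = 60; q=22
acc-q = 60-22 = 38

38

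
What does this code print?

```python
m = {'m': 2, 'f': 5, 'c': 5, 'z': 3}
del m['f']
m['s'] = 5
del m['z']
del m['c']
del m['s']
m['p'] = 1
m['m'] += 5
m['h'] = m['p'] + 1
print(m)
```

{'m': 7, 'p': 1, 'h': 2}

del 'f' → {'m': 2, 'c': 5, 'z': 3}
m['s'] = 5 → {'m': 2, 'c': 5, 'z': 3, 's': 5}
del 'z' → {'m': 2, 'c': 5, 's': 5}
del 'c' → {'m': 2, 's': 5}
del 's' → {'m': 2}
m['p'] = 1 → {'m': 2, 'p': 1}
m['m'] = 2+5 = 7 → {'m': 7, 'p': 1}
m['h'] = m['p']+1 = 2 → {'m': 7, 'p': 1, 'h': 2}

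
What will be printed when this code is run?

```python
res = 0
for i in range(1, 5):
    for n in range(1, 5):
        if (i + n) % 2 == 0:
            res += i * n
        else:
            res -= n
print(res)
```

32

i=1,n=1: even sum, res = 0+1 = 1
i=1,n=2: odd sum, res = 1-2 = -1
i=1,n=3: even sum, res = (-1)+3 = 2
i=1,n=4: odd sum, res = 2-4 = -2
i=2,n=1: odd sum, res = (-2)-1 = -3
i=2,n=2: even sum, res = (-3)+4 = 1
i=2,n=3: odd sum, res = 1-3 = -2
i=2,n=4: even sum, res = (-2)+8 = 6
i=3,n=1: even sum, res = 6+3 = 9
i=3,n=2: odd sum, res = 9-2 = 7
i=3,n=3: even sum, res = 7+9 = 16
i=3,n=4: odd sum, res = 16-4 = 12
i=4,n=1: odd sum, res = 12-1 = 11
i=4,n=2: even sum, res = 11+8 = 19
i=4,n=3: odd sum, res = 19-3 = 16
i=4,n=4: even sum, res = 16+16 = 32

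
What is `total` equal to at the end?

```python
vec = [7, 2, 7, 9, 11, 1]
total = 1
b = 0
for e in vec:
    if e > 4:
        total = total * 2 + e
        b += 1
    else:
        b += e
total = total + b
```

136

e=7: >4, total = 1*2+7 = 9; b=1
e=2: not >4; b=3
e=7: >4, total = 9*2+7 = 25; b=4
e=9: >4, total = 25*2+9 = 59; b=5
e=11: >4, total = 59*2+11 = 129; b=6
e=1: not >4; b=7
total+b = 129+7 = 136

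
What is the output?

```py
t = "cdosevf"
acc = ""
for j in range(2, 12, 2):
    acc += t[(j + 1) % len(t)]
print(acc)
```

j=2: add t[3]='s' → 's'
j=4: add t[5]='v' → 'sv'
j=6: add t[0]='c' → 'svc'
j=8: add t[2]='o' → 'svco'
j=10: add t[4]='e' → 'svcoe'

svcoe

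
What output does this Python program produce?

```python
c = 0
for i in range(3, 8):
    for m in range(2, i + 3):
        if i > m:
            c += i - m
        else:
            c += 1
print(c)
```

i=3,m=2: 3>2, c = 0+1 = 1
i=3,m=3: not 3>3, c = 1+1 = 2
i=3,m=4: not 3>4, c = 2+1 = 3
i=3,m=5: not 3>5, c = 3+1 = 4
i=4,m=2: 4>2, c = 4+2 = 6
i=4,m=3: 4>3, c = 6+1 = 7
i=4,m=4: not 4>4, c = 7+1 = 8
i=4,m=5: not 4>5, c = 8+1 = 9
i=4,m=6: not 4>6, c = 9+1 = 10
i=5,m=2: 5>2, c = 10+3 = 13
i=5,m=3: 5>3, c = 13+2 = 15
i=5,m=4: 5>4, c = 15+1 = 16
i=5,m=5: not 5>5, c = 16+1 = 17
i=5,m=6: not 5>6, c = 17+1 = 18
i=5,m=7: not 5>7, c = 18+1 = 19
i=6,m=2: 6>2, c = 19+4 = 23
i=6,m=3: 6>3, c = 23+3 = 26
i=6,m=4: 6>4, c = 26+2 = 28
i=6,m=5: 6>5, c = 28+1 = 29
i=6,m=6: not 6>6, c = 29+1 = 30
i=6,m=7: not 6>7, c = 30+1 = 31
i=6,m=8: not 6>8, c = 31+1 = 32
i=7,m=2: 7>2, c = 32+5 = 37
i=7,m=3: 7>3, c = 37+4 = 41
i=7,m=4: 7>4, c = 41+3 = 44
i=7,m=5: 7>5, c = 44+2 = 46
i=7,m=6: 7>6, c = 46+1 = 47
i=7,m=7: not 7>7, c = 47+1 = 48
i=7,m=8: not 7>8, c = 48+1 = 49
i=7,m=9: not 7>9, c = 49+1 = 50

50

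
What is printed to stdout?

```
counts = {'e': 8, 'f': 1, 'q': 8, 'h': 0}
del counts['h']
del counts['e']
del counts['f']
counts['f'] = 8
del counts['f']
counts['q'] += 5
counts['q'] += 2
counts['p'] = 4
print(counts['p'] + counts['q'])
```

del 'h' → {'e': 8, 'f': 1, 'q': 8}
del 'e' → {'f': 1, 'q': 8}
del 'f' → {'q': 8}
counts['f'] = 8 → {'q': 8, 'f': 8}
del 'f' → {'q': 8}
counts['q'] = 8+5 = 13 → {'q': 13}
counts['q'] = 13+2 = 15 → {'q': 15}
counts['p'] = 4 → {'q': 15, 'p': 4}
counts['p']+counts['q'] = 4+15 = 19

19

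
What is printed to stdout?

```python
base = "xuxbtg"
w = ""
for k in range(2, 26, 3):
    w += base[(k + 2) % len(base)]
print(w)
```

k=2: add base[4]='t' → 't'
k=5: add base[1]='u' → 'tu'
k=8: add base[4]='t' → 'tut'
k=11: add base[1]='u' → 'tutu'
k=14: add base[4]='t' → 'tutut'
k=17: add base[1]='u' → 'tututu'
k=20: add base[4]='t' → 'tututut'
k=23: add base[1]='u' → 'tutututu'

tutututu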